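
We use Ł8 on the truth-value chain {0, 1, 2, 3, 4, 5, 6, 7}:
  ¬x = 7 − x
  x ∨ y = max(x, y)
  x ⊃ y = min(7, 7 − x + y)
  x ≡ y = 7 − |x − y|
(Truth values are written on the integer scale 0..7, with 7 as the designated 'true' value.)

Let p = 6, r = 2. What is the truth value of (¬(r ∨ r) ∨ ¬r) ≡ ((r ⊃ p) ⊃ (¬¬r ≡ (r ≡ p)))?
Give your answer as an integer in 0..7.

6

r ∨ r = 2 ∨ 2 = 2
¬(r ∨ r) = ¬2 = 5
¬r = ¬2 = 5
¬(r ∨ r) ∨ ¬r = 5 ∨ 5 = 5
r ⊃ p = 2 ⊃ 6 = 7
¬r = ¬2 = 5
¬¬r = ¬5 = 2
r ≡ p = 2 ≡ 6 = 3
¬¬r ≡ (r ≡ p) = 2 ≡ 3 = 6
(r ⊃ p) ⊃ (¬¬r ≡ (r ≡ p)) = 7 ⊃ 6 = 6
(¬(r ∨ r) ∨ ¬r) ≡ ((r ⊃ p) ⊃ (¬¬r ≡ (r ≡ p))) = 5 ≡ 6 = 6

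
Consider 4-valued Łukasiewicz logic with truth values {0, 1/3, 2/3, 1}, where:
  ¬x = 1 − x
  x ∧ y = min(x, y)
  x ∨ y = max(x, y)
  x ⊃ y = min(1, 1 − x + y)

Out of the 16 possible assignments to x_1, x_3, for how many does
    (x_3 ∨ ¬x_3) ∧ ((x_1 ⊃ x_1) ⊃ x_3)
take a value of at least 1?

4

x_1 = 0, x_3 = 0 ↦ 0  <
x_1 = 0, x_3 = 1/3 ↦ 1/3  <
x_1 = 0, x_3 = 2/3 ↦ 2/3  <
x_1 = 0, x_3 = 1 ↦ 1  ≥
x_1 = 1/3, x_3 = 0 ↦ 0  <
x_1 = 1/3, x_3 = 1/3 ↦ 1/3  <
x_1 = 1/3, x_3 = 2/3 ↦ 2/3  <
x_1 = 1/3, x_3 = 1 ↦ 1  ≥
x_1 = 2/3, x_3 = 0 ↦ 0  <
x_1 = 2/3, x_3 = 1/3 ↦ 1/3  <
x_1 = 2/3, x_3 = 2/3 ↦ 2/3  <
x_1 = 2/3, x_3 = 1 ↦ 1  ≥
x_1 = 1, x_3 = 0 ↦ 0  <
x_1 = 1, x_3 = 1/3 ↦ 1/3  <
x_1 = 1, x_3 = 2/3 ↦ 2/3  <
x_1 = 1, x_3 = 1 ↦ 1  ≥
So 4 of the 16 assignments meet the threshold.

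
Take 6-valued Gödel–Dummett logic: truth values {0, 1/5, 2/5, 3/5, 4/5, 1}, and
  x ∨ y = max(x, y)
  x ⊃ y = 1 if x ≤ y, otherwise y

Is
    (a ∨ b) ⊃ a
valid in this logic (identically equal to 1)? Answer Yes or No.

No

Counterexample: take a = 0, b = 1/5.
a ∨ b = 0 ∨ 1/5 = 1/5
(a ∨ b) ⊃ a = 1/5 ⊃ 0 = 0
This gives 0 ≠ 1.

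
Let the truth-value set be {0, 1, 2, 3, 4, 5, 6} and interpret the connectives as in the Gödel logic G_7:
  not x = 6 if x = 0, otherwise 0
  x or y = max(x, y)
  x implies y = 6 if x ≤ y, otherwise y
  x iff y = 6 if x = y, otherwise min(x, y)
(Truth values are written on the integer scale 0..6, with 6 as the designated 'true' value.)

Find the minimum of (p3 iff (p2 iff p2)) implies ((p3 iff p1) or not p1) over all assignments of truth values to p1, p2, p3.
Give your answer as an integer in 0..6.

Take p1 = 1, p2 = 0, p3 = 2:
p2 iff p2 = 0 iff 0 = 6
p3 iff (p2 iff p2) = 2 iff 6 = 2
p3 iff p1 = 2 iff 1 = 1
not p1 = not 1 = 0
(p3 iff p1) or not p1 = 1 or 0 = 1
(p3 iff (p2 iff p2)) implies ((p3 iff p1) or not p1) = 2 implies 1 = 1
No assignment yields a value below 1, so this is the minimum.

1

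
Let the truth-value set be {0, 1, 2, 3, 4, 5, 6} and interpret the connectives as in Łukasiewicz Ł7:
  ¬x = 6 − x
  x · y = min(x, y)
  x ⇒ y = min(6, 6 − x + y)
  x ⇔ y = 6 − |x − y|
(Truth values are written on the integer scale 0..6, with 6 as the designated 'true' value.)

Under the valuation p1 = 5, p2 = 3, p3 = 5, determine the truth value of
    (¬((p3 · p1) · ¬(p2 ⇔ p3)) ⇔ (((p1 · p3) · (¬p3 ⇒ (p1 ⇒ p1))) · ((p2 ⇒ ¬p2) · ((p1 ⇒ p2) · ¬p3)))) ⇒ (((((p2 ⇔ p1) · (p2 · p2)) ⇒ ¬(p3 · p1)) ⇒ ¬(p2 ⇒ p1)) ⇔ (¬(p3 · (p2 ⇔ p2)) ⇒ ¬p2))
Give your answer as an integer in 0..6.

p3 · p1 = 5 · 5 = 5
p2 ⇔ p3 = 3 ⇔ 5 = 4
¬(p2 ⇔ p3) = ¬4 = 2
(p3 · p1) · ¬(p2 ⇔ p3) = 5 · 2 = 2
¬((p3 · p1) · ¬(p2 ⇔ p3)) = ¬2 = 4
p1 · p3 = 5 · 5 = 5
¬p3 = ¬5 = 1
p1 ⇒ p1 = 5 ⇒ 5 = 6
¬p3 ⇒ (p1 ⇒ p1) = 1 ⇒ 6 = 6
(p1 · p3) · (¬p3 ⇒ (p1 ⇒ p1)) = 5 · 6 = 5
¬p2 = ¬3 = 3
p2 ⇒ ¬p2 = 3 ⇒ 3 = 6
p1 ⇒ p2 = 5 ⇒ 3 = 4
¬p3 = ¬5 = 1
(p1 ⇒ p2) · ¬p3 = 4 · 1 = 1
(p2 ⇒ ¬p2) · ((p1 ⇒ p2) · ¬p3) = 6 · 1 = 1
((p1 · p3) · (¬p3 ⇒ (p1 ⇒ p1))) · ((p2 ⇒ ¬p2) · ((p1 ⇒ p2) · ¬p3)) = 5 · 1 = 1
¬((p3 · p1) · ¬(p2 ⇔ p3)) ⇔ (((p1 · p3) · (¬p3 ⇒ (p1 ⇒ p1))) · ((p2 ⇒ ¬p2) · ((p1 ⇒ p2) · ¬p3))) = 4 ⇔ 1 = 3
p2 ⇔ p1 = 3 ⇔ 5 = 4
p2 · p2 = 3 · 3 = 3
(p2 ⇔ p1) · (p2 · p2) = 4 · 3 = 3
p3 · p1 = 5 · 5 = 5
¬(p3 · p1) = ¬5 = 1
((p2 ⇔ p1) · (p2 · p2)) ⇒ ¬(p3 · p1) = 3 ⇒ 1 = 4
p2 ⇒ p1 = 3 ⇒ 5 = 6
¬(p2 ⇒ p1) = ¬6 = 0
(((p2 ⇔ p1) · (p2 · p2)) ⇒ ¬(p3 · p1)) ⇒ ¬(p2 ⇒ p1) = 4 ⇒ 0 = 2
p2 ⇔ p2 = 3 ⇔ 3 = 6
p3 · (p2 ⇔ p2) = 5 · 6 = 5
¬(p3 · (p2 ⇔ p2)) = ¬5 = 1
¬p2 = ¬3 = 3
¬(p3 · (p2 ⇔ p2)) ⇒ ¬p2 = 1 ⇒ 3 = 6
((((p2 ⇔ p1) · (p2 · p2)) ⇒ ¬(p3 · p1)) ⇒ ¬(p2 ⇒ p1)) ⇔ (¬(p3 · (p2 ⇔ p2)) ⇒ ¬p2) = 2 ⇔ 6 = 2
(¬((p3 · p1) · ¬(p2 ⇔ p3)) ⇔ (((p1 · p3) · (¬p3 ⇒ (p1 ⇒ p1))) · ((p2 ⇒ ¬p2) · ((p1 ⇒ p2) · ¬p3)))) ⇒ (((((p2 ⇔ p1) · (p2 · p2)) ⇒ ¬(p3 · p1)) ⇒ ¬(p2 ⇒ p1)) ⇔ (¬(p3 · (p2 ⇔ p2)) ⇒ ¬p2)) = 3 ⇒ 2 = 5

5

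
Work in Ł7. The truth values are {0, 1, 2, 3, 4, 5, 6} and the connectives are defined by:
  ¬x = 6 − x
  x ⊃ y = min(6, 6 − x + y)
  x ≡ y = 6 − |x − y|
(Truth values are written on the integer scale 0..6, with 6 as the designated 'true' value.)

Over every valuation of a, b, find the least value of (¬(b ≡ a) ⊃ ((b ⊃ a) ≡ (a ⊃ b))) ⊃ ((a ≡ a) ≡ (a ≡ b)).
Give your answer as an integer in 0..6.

3

Take a = 0, b = 3:
b ≡ a = 3 ≡ 0 = 3
¬(b ≡ a) = ¬3 = 3
b ⊃ a = 3 ⊃ 0 = 3
a ⊃ b = 0 ⊃ 3 = 6
(b ⊃ a) ≡ (a ⊃ b) = 3 ≡ 6 = 3
¬(b ≡ a) ⊃ ((b ⊃ a) ≡ (a ⊃ b)) = 3 ⊃ 3 = 6
a ≡ a = 0 ≡ 0 = 6
a ≡ b = 0 ≡ 3 = 3
(a ≡ a) ≡ (a ≡ b) = 6 ≡ 3 = 3
(¬(b ≡ a) ⊃ ((b ⊃ a) ≡ (a ⊃ b))) ⊃ ((a ≡ a) ≡ (a ≡ b)) = 6 ⊃ 3 = 3
No assignment yields a value below 3, so this is the minimum.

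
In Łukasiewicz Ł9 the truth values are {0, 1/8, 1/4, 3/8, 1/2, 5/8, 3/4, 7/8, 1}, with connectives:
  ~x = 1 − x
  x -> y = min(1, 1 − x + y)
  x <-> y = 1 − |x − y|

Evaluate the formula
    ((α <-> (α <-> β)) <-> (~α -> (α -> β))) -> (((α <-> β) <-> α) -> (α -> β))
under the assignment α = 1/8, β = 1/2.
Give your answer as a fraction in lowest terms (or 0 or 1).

α <-> β = 1/8 <-> 1/2 = 5/8
α <-> (α <-> β) = 1/8 <-> 5/8 = 1/2
~α = ~1/8 = 7/8
α -> β = 1/8 -> 1/2 = 1
~α -> (α -> β) = 7/8 -> 1 = 1
(α <-> (α <-> β)) <-> (~α -> (α -> β)) = 1/2 <-> 1 = 1/2
α <-> β = 1/8 <-> 1/2 = 5/8
(α <-> β) <-> α = 5/8 <-> 1/8 = 1/2
α -> β = 1/8 -> 1/2 = 1
((α <-> β) <-> α) -> (α -> β) = 1/2 -> 1 = 1
((α <-> (α <-> β)) <-> (~α -> (α -> β))) -> (((α <-> β) <-> α) -> (α -> β)) = 1/2 -> 1 = 1

1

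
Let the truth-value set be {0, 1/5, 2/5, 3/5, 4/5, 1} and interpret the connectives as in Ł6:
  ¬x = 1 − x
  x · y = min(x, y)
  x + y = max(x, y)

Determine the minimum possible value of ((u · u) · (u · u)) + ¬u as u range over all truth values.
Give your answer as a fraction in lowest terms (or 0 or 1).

Take u = 2/5:
u · u = 2/5 · 2/5 = 2/5
u · u = 2/5 · 2/5 = 2/5
(u · u) · (u · u) = 2/5 · 2/5 = 2/5
¬u = ¬2/5 = 3/5
((u · u) · (u · u)) + ¬u = 2/5 + 3/5 = 3/5
No assignment yields a value below 3/5, so this is the minimum.

3/5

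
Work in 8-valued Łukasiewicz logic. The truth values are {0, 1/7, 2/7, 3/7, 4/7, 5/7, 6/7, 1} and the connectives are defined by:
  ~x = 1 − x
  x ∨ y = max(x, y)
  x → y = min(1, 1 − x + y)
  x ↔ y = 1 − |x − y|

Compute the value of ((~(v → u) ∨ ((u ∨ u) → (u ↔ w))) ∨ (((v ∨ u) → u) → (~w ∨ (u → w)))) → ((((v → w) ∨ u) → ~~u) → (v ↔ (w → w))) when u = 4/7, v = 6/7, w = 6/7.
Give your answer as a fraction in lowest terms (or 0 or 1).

1

v → u = 6/7 → 4/7 = 5/7
~(v → u) = ~5/7 = 2/7
u ∨ u = 4/7 ∨ 4/7 = 4/7
u ↔ w = 4/7 ↔ 6/7 = 5/7
(u ∨ u) → (u ↔ w) = 4/7 → 5/7 = 1
~(v → u) ∨ ((u ∨ u) → (u ↔ w)) = 2/7 ∨ 1 = 1
v ∨ u = 6/7 ∨ 4/7 = 6/7
(v ∨ u) → u = 6/7 → 4/7 = 5/7
~w = ~6/7 = 1/7
u → w = 4/7 → 6/7 = 1
~w ∨ (u → w) = 1/7 ∨ 1 = 1
((v ∨ u) → u) → (~w ∨ (u → w)) = 5/7 → 1 = 1
(~(v → u) ∨ ((u ∨ u) → (u ↔ w))) ∨ (((v ∨ u) → u) → (~w ∨ (u → w))) = 1 ∨ 1 = 1
v → w = 6/7 → 6/7 = 1
(v → w) ∨ u = 1 ∨ 4/7 = 1
~u = ~4/7 = 3/7
~~u = ~3/7 = 4/7
((v → w) ∨ u) → ~~u = 1 → 4/7 = 4/7
w → w = 6/7 → 6/7 = 1
v ↔ (w → w) = 6/7 ↔ 1 = 6/7
(((v → w) ∨ u) → ~~u) → (v ↔ (w → w)) = 4/7 → 6/7 = 1
((~(v → u) ∨ ((u ∨ u) → (u ↔ w))) ∨ (((v ∨ u) → u) → (~w ∨ (u → w)))) → ((((v → w) ∨ u) → ~~u) → (v ↔ (w → w))) = 1 → 1 = 1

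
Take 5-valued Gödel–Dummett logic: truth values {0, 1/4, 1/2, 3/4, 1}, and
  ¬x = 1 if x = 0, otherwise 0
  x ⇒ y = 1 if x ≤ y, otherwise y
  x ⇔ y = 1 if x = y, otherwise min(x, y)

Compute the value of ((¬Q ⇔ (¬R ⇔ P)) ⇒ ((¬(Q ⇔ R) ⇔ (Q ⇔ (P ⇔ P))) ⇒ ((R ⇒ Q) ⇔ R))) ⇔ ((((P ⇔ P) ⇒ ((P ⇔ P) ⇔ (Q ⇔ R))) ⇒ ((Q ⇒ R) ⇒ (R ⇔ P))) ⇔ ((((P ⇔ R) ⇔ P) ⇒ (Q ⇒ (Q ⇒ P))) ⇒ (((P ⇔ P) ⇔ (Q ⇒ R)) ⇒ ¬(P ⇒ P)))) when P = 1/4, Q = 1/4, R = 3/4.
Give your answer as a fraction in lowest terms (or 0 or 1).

0

¬Q = ¬1/4 = 0
¬R = ¬3/4 = 0
¬R ⇔ P = 0 ⇔ 1/4 = 0
¬Q ⇔ (¬R ⇔ P) = 0 ⇔ 0 = 1
Q ⇔ R = 1/4 ⇔ 3/4 = 1/4
¬(Q ⇔ R) = ¬1/4 = 0
P ⇔ P = 1/4 ⇔ 1/4 = 1
Q ⇔ (P ⇔ P) = 1/4 ⇔ 1 = 1/4
¬(Q ⇔ R) ⇔ (Q ⇔ (P ⇔ P)) = 0 ⇔ 1/4 = 0
R ⇒ Q = 3/4 ⇒ 1/4 = 1/4
(R ⇒ Q) ⇔ R = 1/4 ⇔ 3/4 = 1/4
(¬(Q ⇔ R) ⇔ (Q ⇔ (P ⇔ P))) ⇒ ((R ⇒ Q) ⇔ R) = 0 ⇒ 1/4 = 1
(¬Q ⇔ (¬R ⇔ P)) ⇒ ((¬(Q ⇔ R) ⇔ (Q ⇔ (P ⇔ P))) ⇒ ((R ⇒ Q) ⇔ R)) = 1 ⇒ 1 = 1
P ⇔ P = 1/4 ⇔ 1/4 = 1
P ⇔ P = 1/4 ⇔ 1/4 = 1
Q ⇔ R = 1/4 ⇔ 3/4 = 1/4
(P ⇔ P) ⇔ (Q ⇔ R) = 1 ⇔ 1/4 = 1/4
(P ⇔ P) ⇒ ((P ⇔ P) ⇔ (Q ⇔ R)) = 1 ⇒ 1/4 = 1/4
Q ⇒ R = 1/4 ⇒ 3/4 = 1
R ⇔ P = 3/4 ⇔ 1/4 = 1/4
(Q ⇒ R) ⇒ (R ⇔ P) = 1 ⇒ 1/4 = 1/4
((P ⇔ P) ⇒ ((P ⇔ P) ⇔ (Q ⇔ R))) ⇒ ((Q ⇒ R) ⇒ (R ⇔ P)) = 1/4 ⇒ 1/4 = 1
P ⇔ R = 1/4 ⇔ 3/4 = 1/4
(P ⇔ R) ⇔ P = 1/4 ⇔ 1/4 = 1
Q ⇒ P = 1/4 ⇒ 1/4 = 1
Q ⇒ (Q ⇒ P) = 1/4 ⇒ 1 = 1
((P ⇔ R) ⇔ P) ⇒ (Q ⇒ (Q ⇒ P)) = 1 ⇒ 1 = 1
P ⇔ P = 1/4 ⇔ 1/4 = 1
Q ⇒ R = 1/4 ⇒ 3/4 = 1
(P ⇔ P) ⇔ (Q ⇒ R) = 1 ⇔ 1 = 1
P ⇒ P = 1/4 ⇒ 1/4 = 1
¬(P ⇒ P) = ¬1 = 0
((P ⇔ P) ⇔ (Q ⇒ R)) ⇒ ¬(P ⇒ P) = 1 ⇒ 0 = 0
(((P ⇔ R) ⇔ P) ⇒ (Q ⇒ (Q ⇒ P))) ⇒ (((P ⇔ P) ⇔ (Q ⇒ R)) ⇒ ¬(P ⇒ P)) = 1 ⇒ 0 = 0
(((P ⇔ P) ⇒ ((P ⇔ P) ⇔ (Q ⇔ R))) ⇒ ((Q ⇒ R) ⇒ (R ⇔ P))) ⇔ ((((P ⇔ R) ⇔ P) ⇒ (Q ⇒ (Q ⇒ P))) ⇒ (((P ⇔ P) ⇔ (Q ⇒ R)) ⇒ ¬(P ⇒ P))) = 1 ⇔ 0 = 0
((¬Q ⇔ (¬R ⇔ P)) ⇒ ((¬(Q ⇔ R) ⇔ (Q ⇔ (P ⇔ P))) ⇒ ((R ⇒ Q) ⇔ R))) ⇔ ((((P ⇔ P) ⇒ ((P ⇔ P) ⇔ (Q ⇔ R))) ⇒ ((Q ⇒ R) ⇒ (R ⇔ P))) ⇔ ((((P ⇔ R) ⇔ P) ⇒ (Q ⇒ (Q ⇒ P))) ⇒ (((P ⇔ P) ⇔ (Q ⇒ R)) ⇒ ¬(P ⇒ P)))) = 1 ⇔ 0 = 0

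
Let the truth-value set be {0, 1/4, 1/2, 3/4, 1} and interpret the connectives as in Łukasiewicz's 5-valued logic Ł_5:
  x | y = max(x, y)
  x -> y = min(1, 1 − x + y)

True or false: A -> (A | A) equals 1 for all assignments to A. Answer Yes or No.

A = 0 ↦ 1
A = 1/4 ↦ 1
A = 1/2 ↦ 1
A = 3/4 ↦ 1
A = 1 ↦ 1
Every assignment gives a value ≥ 1.

Yes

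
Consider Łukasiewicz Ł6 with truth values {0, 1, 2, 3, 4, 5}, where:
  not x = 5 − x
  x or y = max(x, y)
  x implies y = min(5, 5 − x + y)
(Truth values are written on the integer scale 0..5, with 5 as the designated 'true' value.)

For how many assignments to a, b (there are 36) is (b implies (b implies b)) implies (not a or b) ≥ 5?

11

value 5: 11 assignments (counts)
value 4: 9 assignments
value 3: 7 assignments
value 2: 5 assignments
value 1: 3 assignments
value 0: 1 assignment
So 11 of the 36 assignments meet the threshold.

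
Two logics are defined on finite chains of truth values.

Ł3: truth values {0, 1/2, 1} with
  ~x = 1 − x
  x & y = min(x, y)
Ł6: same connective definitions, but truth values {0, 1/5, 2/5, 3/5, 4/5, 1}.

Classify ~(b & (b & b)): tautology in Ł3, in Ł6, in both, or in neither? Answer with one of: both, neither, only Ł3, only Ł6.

neither

In Ł3: at b = 1/2 the value is 1/2 — not a tautology.
In Ł6: at b = 1/5 the value is 4/5 — not a tautology.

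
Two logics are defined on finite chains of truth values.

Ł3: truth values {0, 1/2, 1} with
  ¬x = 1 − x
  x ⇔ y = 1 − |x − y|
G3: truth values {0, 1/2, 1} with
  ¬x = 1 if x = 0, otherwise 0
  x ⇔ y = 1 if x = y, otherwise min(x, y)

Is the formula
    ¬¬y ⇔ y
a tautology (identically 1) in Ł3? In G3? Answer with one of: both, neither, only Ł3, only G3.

In Ł3: every assignment gives 1 — tautology.
In G3: at y = 1/2 the value is 1/2 — not a tautology.

only Ł3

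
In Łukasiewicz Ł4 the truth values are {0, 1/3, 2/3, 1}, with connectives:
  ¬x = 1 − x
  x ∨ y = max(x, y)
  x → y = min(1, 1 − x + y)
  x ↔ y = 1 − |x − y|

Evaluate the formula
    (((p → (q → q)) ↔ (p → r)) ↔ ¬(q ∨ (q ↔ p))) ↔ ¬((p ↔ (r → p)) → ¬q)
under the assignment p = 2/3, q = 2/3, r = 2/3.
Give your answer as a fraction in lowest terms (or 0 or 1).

2/3

q → q = 2/3 → 2/3 = 1
p → (q → q) = 2/3 → 1 = 1
p → r = 2/3 → 2/3 = 1
(p → (q → q)) ↔ (p → r) = 1 ↔ 1 = 1
q ↔ p = 2/3 ↔ 2/3 = 1
q ∨ (q ↔ p) = 2/3 ∨ 1 = 1
¬(q ∨ (q ↔ p)) = ¬1 = 0
((p → (q → q)) ↔ (p → r)) ↔ ¬(q ∨ (q ↔ p)) = 1 ↔ 0 = 0
r → p = 2/3 → 2/3 = 1
p ↔ (r → p) = 2/3 ↔ 1 = 2/3
¬q = ¬2/3 = 1/3
(p ↔ (r → p)) → ¬q = 2/3 → 1/3 = 2/3
¬((p ↔ (r → p)) → ¬q) = ¬2/3 = 1/3
(((p → (q → q)) ↔ (p → r)) ↔ ¬(q ∨ (q ↔ p))) ↔ ¬((p ↔ (r → p)) → ¬q) = 0 ↔ 1/3 = 2/3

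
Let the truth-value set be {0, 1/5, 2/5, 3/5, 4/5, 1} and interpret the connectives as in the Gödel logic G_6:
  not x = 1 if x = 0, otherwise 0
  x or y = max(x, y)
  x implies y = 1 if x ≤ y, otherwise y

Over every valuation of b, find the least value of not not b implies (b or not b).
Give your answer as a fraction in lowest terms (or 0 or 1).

Take b = 1/5:
not b = not 1/5 = 0
not not b = not 0 = 1
not b = not 1/5 = 0
b or not b = 1/5 or 0 = 1/5
not not b implies (b or not b) = 1 implies 1/5 = 1/5
No assignment yields a value below 1/5, so this is the minimum.

1/5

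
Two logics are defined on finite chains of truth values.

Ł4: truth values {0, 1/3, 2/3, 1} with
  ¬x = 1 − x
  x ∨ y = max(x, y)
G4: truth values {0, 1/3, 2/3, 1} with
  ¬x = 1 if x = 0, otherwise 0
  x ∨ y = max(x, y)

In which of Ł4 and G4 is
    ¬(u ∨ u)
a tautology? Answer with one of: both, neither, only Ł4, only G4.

neither

In Ł4: at u = 1/3 the value is 2/3 — not a tautology.
In G4: at u = 1/3 the value is 0 — not a tautology.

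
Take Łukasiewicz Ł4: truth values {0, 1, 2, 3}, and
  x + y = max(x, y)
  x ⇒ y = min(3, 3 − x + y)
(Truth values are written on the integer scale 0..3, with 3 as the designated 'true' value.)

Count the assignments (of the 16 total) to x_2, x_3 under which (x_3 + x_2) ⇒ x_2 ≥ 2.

13

x_2 = 0, x_3 = 0 ↦ 3  ≥
x_2 = 0, x_3 = 1 ↦ 2  ≥
x_2 = 0, x_3 = 2 ↦ 1  <
x_2 = 0, x_3 = 3 ↦ 0  <
x_2 = 1, x_3 = 0 ↦ 3  ≥
x_2 = 1, x_3 = 1 ↦ 3  ≥
x_2 = 1, x_3 = 2 ↦ 2  ≥
x_2 = 1, x_3 = 3 ↦ 1  <
x_2 = 2, x_3 = 0 ↦ 3  ≥
x_2 = 2, x_3 = 1 ↦ 3  ≥
x_2 = 2, x_3 = 2 ↦ 3  ≥
x_2 = 2, x_3 = 3 ↦ 2  ≥
x_2 = 3, x_3 = 0 ↦ 3  ≥
x_2 = 3, x_3 = 1 ↦ 3  ≥
x_2 = 3, x_3 = 2 ↦ 3  ≥
x_2 = 3, x_3 = 3 ↦ 3  ≥
So 13 of the 16 assignments meet the threshold.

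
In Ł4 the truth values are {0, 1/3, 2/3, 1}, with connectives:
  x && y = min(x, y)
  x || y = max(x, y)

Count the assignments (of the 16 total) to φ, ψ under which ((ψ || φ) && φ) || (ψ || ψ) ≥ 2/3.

φ = 0, ψ = 0 ↦ 0  <
φ = 0, ψ = 1/3 ↦ 1/3  <
φ = 0, ψ = 2/3 ↦ 2/3  ≥
φ = 0, ψ = 1 ↦ 1  ≥
φ = 1/3, ψ = 0 ↦ 1/3  <
φ = 1/3, ψ = 1/3 ↦ 1/3  <
φ = 1/3, ψ = 2/3 ↦ 2/3  ≥
φ = 1/3, ψ = 1 ↦ 1  ≥
φ = 2/3, ψ = 0 ↦ 2/3  ≥
φ = 2/3, ψ = 1/3 ↦ 2/3  ≥
φ = 2/3, ψ = 2/3 ↦ 2/3  ≥
φ = 2/3, ψ = 1 ↦ 1  ≥
φ = 1, ψ = 0 ↦ 1  ≥
φ = 1, ψ = 1/3 ↦ 1  ≥
φ = 1, ψ = 2/3 ↦ 1  ≥
φ = 1, ψ = 1 ↦ 1  ≥
So 12 of the 16 assignments meet the threshold.

12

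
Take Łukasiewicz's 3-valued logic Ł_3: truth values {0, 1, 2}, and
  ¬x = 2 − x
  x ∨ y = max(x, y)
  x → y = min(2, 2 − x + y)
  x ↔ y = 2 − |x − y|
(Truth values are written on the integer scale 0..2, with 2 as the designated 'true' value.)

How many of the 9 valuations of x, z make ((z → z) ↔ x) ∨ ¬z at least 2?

x = 0, z = 0 ↦ 2  ≥
x = 0, z = 1 ↦ 1  <
x = 0, z = 2 ↦ 0  <
x = 1, z = 0 ↦ 2  ≥
x = 1, z = 1 ↦ 1  <
x = 1, z = 2 ↦ 1  <
x = 2, z = 0 ↦ 2  ≥
x = 2, z = 1 ↦ 2  ≥
x = 2, z = 2 ↦ 2  ≥
So 5 of the 9 assignments meet the threshold.

5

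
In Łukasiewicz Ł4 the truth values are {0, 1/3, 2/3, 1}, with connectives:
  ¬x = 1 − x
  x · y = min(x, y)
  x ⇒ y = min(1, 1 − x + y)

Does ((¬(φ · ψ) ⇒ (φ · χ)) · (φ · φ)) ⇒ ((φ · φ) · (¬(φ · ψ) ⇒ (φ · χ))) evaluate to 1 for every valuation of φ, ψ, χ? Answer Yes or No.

At φ = 1/3, ψ = 2/3, χ = 2/3, for instance:
φ · ψ = 1/3 · 2/3 = 1/3
¬(φ · ψ) = ¬1/3 = 2/3
φ · χ = 1/3 · 2/3 = 1/3
¬(φ · ψ) ⇒ (φ · χ) = 2/3 ⇒ 1/3 = 2/3
φ · φ = 1/3 · 1/3 = 1/3
(¬(φ · ψ) ⇒ (φ · χ)) · (φ · φ) = 2/3 · 1/3 = 1/3
(φ · φ) · (¬(φ · ψ) ⇒ (φ · χ)) = 1/3 · 2/3 = 1/3
((¬(φ · ψ) ⇒ (φ · χ)) · (φ · φ)) ⇒ ((φ · φ) · (¬(φ · ψ) ⇒ (φ · χ))) = 1/3 ⇒ 1/3 = 1
and checking the remaining 63 assignments likewise gives ≥ 1 in every case.

Yes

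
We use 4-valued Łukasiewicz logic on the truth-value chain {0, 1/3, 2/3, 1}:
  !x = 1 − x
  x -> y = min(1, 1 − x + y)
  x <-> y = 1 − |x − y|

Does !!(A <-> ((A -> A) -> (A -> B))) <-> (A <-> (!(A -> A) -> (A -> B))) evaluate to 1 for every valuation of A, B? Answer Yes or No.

Counterexample: take A = 1/3, B = 0.
A -> A = 1/3 -> 1/3 = 1
A -> B = 1/3 -> 0 = 2/3
(A -> A) -> (A -> B) = 1 -> 2/3 = 2/3
A <-> ((A -> A) -> (A -> B)) = 1/3 <-> 2/3 = 2/3
!(A <-> ((A -> A) -> (A -> B))) = !2/3 = 1/3
!!(A <-> ((A -> A) -> (A -> B))) = !1/3 = 2/3
A -> A = 1/3 -> 1/3 = 1
!(A -> A) = !1 = 0
A -> B = 1/3 -> 0 = 2/3
!(A -> A) -> (A -> B) = 0 -> 2/3 = 1
A <-> (!(A -> A) -> (A -> B)) = 1/3 <-> 1 = 1/3
!!(A <-> ((A -> A) -> (A -> B))) <-> (A <-> (!(A -> A) -> (A -> B))) = 2/3 <-> 1/3 = 2/3
This gives 2/3 ≠ 1.

No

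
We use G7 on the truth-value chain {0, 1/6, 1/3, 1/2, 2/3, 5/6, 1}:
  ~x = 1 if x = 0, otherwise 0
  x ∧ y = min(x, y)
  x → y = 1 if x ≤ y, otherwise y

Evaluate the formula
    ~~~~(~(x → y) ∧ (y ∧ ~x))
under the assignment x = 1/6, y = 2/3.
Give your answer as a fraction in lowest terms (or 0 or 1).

0

x → y = 1/6 → 2/3 = 1
~(x → y) = ~1 = 0
~x = ~1/6 = 0
y ∧ ~x = 2/3 ∧ 0 = 0
~(x → y) ∧ (y ∧ ~x) = 0 ∧ 0 = 0
~(~(x → y) ∧ (y ∧ ~x)) = ~0 = 1
~~(~(x → y) ∧ (y ∧ ~x)) = ~1 = 0
~~~(~(x → y) ∧ (y ∧ ~x)) = ~0 = 1
~~~~(~(x → y) ∧ (y ∧ ~x)) = ~1 = 0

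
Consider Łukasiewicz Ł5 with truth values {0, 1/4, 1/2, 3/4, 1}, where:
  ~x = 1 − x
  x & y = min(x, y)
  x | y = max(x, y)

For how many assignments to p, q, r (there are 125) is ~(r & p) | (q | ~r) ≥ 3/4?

value 1: 61 assignments (counts)
value 3/4: 37 assignments (counts)
value 1/2: 19 assignments
value 1/4: 7 assignments
value 0: 1 assignment
So 98 of the 125 assignments meet the threshold.

98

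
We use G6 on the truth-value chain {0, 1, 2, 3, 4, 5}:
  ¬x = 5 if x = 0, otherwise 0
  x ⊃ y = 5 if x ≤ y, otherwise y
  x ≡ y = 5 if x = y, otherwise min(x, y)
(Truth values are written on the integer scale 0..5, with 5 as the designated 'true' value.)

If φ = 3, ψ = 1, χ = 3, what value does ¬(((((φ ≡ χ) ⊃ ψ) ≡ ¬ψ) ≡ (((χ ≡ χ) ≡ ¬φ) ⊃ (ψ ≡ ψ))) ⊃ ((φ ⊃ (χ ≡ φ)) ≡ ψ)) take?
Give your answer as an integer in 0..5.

0

φ ≡ χ = 3 ≡ 3 = 5
(φ ≡ χ) ⊃ ψ = 5 ⊃ 1 = 1
¬ψ = ¬1 = 0
((φ ≡ χ) ⊃ ψ) ≡ ¬ψ = 1 ≡ 0 = 0
χ ≡ χ = 3 ≡ 3 = 5
¬φ = ¬3 = 0
(χ ≡ χ) ≡ ¬φ = 5 ≡ 0 = 0
ψ ≡ ψ = 1 ≡ 1 = 5
((χ ≡ χ) ≡ ¬φ) ⊃ (ψ ≡ ψ) = 0 ⊃ 5 = 5
(((φ ≡ χ) ⊃ ψ) ≡ ¬ψ) ≡ (((χ ≡ χ) ≡ ¬φ) ⊃ (ψ ≡ ψ)) = 0 ≡ 5 = 0
χ ≡ φ = 3 ≡ 3 = 5
φ ⊃ (χ ≡ φ) = 3 ⊃ 5 = 5
(φ ⊃ (χ ≡ φ)) ≡ ψ = 5 ≡ 1 = 1
((((φ ≡ χ) ⊃ ψ) ≡ ¬ψ) ≡ (((χ ≡ χ) ≡ ¬φ) ⊃ (ψ ≡ ψ))) ⊃ ((φ ⊃ (χ ≡ φ)) ≡ ψ) = 0 ⊃ 1 = 5
¬(((((φ ≡ χ) ⊃ ψ) ≡ ¬ψ) ≡ (((χ ≡ χ) ≡ ¬φ) ⊃ (ψ ≡ ψ))) ⊃ ((φ ⊃ (χ ≡ φ)) ≡ ψ)) = ¬5 = 0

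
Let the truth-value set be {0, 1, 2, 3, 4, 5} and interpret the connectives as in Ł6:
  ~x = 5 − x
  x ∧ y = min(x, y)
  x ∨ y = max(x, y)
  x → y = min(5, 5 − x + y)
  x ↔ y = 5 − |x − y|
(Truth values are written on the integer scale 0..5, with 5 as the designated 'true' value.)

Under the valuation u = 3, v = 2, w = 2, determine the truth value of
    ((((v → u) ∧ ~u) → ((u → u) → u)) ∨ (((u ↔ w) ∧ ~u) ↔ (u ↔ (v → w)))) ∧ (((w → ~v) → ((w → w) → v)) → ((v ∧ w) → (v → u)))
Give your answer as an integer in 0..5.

v → u = 2 → 3 = 5
~u = ~3 = 2
(v → u) ∧ ~u = 5 ∧ 2 = 2
u → u = 3 → 3 = 5
(u → u) → u = 5 → 3 = 3
((v → u) ∧ ~u) → ((u → u) → u) = 2 → 3 = 5
u ↔ w = 3 ↔ 2 = 4
~u = ~3 = 2
(u ↔ w) ∧ ~u = 4 ∧ 2 = 2
v → w = 2 → 2 = 5
u ↔ (v → w) = 3 ↔ 5 = 3
((u ↔ w) ∧ ~u) ↔ (u ↔ (v → w)) = 2 ↔ 3 = 4
(((v → u) ∧ ~u) → ((u → u) → u)) ∨ (((u ↔ w) ∧ ~u) ↔ (u ↔ (v → w))) = 5 ∨ 4 = 5
~v = ~2 = 3
w → ~v = 2 → 3 = 5
w → w = 2 → 2 = 5
(w → w) → v = 5 → 2 = 2
(w → ~v) → ((w → w) → v) = 5 → 2 = 2
v ∧ w = 2 ∧ 2 = 2
v → u = 2 → 3 = 5
(v ∧ w) → (v → u) = 2 → 5 = 5
((w → ~v) → ((w → w) → v)) → ((v ∧ w) → (v → u)) = 2 → 5 = 5
((((v → u) ∧ ~u) → ((u → u) → u)) ∨ (((u ↔ w) ∧ ~u) ↔ (u ↔ (v → w)))) ∧ (((w → ~v) → ((w → w) → v)) → ((v ∧ w) → (v → u))) = 5 ∧ 5 = 5

5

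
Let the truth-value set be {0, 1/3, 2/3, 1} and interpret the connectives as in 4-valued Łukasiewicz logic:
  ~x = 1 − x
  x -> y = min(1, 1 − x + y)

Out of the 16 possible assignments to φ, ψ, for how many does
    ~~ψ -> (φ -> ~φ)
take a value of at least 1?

12

φ = 0, ψ = 0 ↦ 1  ≥
φ = 0, ψ = 1/3 ↦ 1  ≥
φ = 0, ψ = 2/3 ↦ 1  ≥
φ = 0, ψ = 1 ↦ 1  ≥
φ = 1/3, ψ = 0 ↦ 1  ≥
φ = 1/3, ψ = 1/3 ↦ 1  ≥
φ = 1/3, ψ = 2/3 ↦ 1  ≥
φ = 1/3, ψ = 1 ↦ 1  ≥
φ = 2/3, ψ = 0 ↦ 1  ≥
φ = 2/3, ψ = 1/3 ↦ 1  ≥
φ = 2/3, ψ = 2/3 ↦ 1  ≥
φ = 2/3, ψ = 1 ↦ 2/3  <
φ = 1, ψ = 0 ↦ 1  ≥
φ = 1, ψ = 1/3 ↦ 2/3  <
φ = 1, ψ = 2/3 ↦ 1/3  <
φ = 1, ψ = 1 ↦ 0  <
So 12 of the 16 assignments meet the threshold.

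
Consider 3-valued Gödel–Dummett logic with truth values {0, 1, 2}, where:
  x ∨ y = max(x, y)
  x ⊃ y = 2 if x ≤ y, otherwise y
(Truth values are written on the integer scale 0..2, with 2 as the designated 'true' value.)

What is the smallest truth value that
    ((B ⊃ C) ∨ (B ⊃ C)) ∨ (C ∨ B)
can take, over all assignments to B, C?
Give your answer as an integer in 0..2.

1

Take B = 1, C = 0:
B ⊃ C = 1 ⊃ 0 = 0
B ⊃ C = 1 ⊃ 0 = 0
(B ⊃ C) ∨ (B ⊃ C) = 0 ∨ 0 = 0
C ∨ B = 0 ∨ 1 = 1
((B ⊃ C) ∨ (B ⊃ C)) ∨ (C ∨ B) = 0 ∨ 1 = 1
No assignment yields a value below 1, so this is the minimum.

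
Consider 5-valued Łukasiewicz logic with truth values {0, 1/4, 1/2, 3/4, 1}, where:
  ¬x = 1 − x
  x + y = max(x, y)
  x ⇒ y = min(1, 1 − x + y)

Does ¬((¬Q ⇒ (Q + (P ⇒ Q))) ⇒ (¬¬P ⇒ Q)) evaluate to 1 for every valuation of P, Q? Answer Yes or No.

Counterexample: take P = 0, Q = 0.
¬Q = ¬0 = 1
P ⇒ Q = 0 ⇒ 0 = 1
Q + (P ⇒ Q) = 0 + 1 = 1
¬Q ⇒ (Q + (P ⇒ Q)) = 1 ⇒ 1 = 1
¬P = ¬0 = 1
¬¬P = ¬1 = 0
¬¬P ⇒ Q = 0 ⇒ 0 = 1
(¬Q ⇒ (Q + (P ⇒ Q))) ⇒ (¬¬P ⇒ Q) = 1 ⇒ 1 = 1
¬((¬Q ⇒ (Q + (P ⇒ Q))) ⇒ (¬¬P ⇒ Q)) = ¬1 = 0
This gives 0 ≠ 1.

No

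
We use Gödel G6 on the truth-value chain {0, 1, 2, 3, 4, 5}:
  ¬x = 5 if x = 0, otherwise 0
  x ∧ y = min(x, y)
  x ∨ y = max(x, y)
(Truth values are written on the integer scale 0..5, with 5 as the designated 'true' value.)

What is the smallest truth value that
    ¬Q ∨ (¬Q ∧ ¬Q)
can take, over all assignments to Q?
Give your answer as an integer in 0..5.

0

Take Q = 1:
¬Q = ¬1 = 0
¬Q = ¬1 = 0
¬Q = ¬1 = 0
¬Q ∧ ¬Q = 0 ∧ 0 = 0
¬Q ∨ (¬Q ∧ ¬Q) = 0 ∨ 0 = 0
No assignment yields a value below 0, so this is the minimum.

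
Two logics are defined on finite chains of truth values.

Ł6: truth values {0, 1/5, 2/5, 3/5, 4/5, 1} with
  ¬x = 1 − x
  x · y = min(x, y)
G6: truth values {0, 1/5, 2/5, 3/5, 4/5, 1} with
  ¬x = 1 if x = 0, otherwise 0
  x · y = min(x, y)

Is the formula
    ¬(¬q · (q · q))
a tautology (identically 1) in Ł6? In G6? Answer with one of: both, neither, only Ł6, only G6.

In Ł6: at q = 1/5 the value is 4/5 — not a tautology.
In G6: every assignment gives 1 — tautology.

only G6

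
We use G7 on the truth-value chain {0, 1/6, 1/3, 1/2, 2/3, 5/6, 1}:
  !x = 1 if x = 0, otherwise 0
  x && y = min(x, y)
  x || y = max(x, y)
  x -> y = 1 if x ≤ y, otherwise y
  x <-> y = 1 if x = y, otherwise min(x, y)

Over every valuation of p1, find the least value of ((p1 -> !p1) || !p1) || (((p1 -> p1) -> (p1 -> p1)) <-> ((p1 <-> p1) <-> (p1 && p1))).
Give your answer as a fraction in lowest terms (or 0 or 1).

1/6

Take p1 = 1/6:
!p1 = !1/6 = 0
p1 -> !p1 = 1/6 -> 0 = 0
!p1 = !1/6 = 0
(p1 -> !p1) || !p1 = 0 || 0 = 0
p1 -> p1 = 1/6 -> 1/6 = 1
p1 -> p1 = 1/6 -> 1/6 = 1
(p1 -> p1) -> (p1 -> p1) = 1 -> 1 = 1
p1 <-> p1 = 1/6 <-> 1/6 = 1
p1 && p1 = 1/6 && 1/6 = 1/6
(p1 <-> p1) <-> (p1 && p1) = 1 <-> 1/6 = 1/6
((p1 -> p1) -> (p1 -> p1)) <-> ((p1 <-> p1) <-> (p1 && p1)) = 1 <-> 1/6 = 1/6
((p1 -> !p1) || !p1) || (((p1 -> p1) -> (p1 -> p1)) <-> ((p1 <-> p1) <-> (p1 && p1))) = 0 || 1/6 = 1/6
No assignment yields a value below 1/6, so this is the minimum.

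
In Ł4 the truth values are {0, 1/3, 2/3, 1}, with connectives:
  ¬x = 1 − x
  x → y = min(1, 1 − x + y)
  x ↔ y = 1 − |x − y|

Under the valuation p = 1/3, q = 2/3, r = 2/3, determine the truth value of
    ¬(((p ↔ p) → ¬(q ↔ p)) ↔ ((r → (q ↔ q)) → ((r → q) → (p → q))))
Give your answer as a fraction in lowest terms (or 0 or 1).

p ↔ p = 1/3 ↔ 1/3 = 1
q ↔ p = 2/3 ↔ 1/3 = 2/3
¬(q ↔ p) = ¬2/3 = 1/3
(p ↔ p) → ¬(q ↔ p) = 1 → 1/3 = 1/3
q ↔ q = 2/3 ↔ 2/3 = 1
r → (q ↔ q) = 2/3 → 1 = 1
r → q = 2/3 → 2/3 = 1
p → q = 1/3 → 2/3 = 1
(r → q) → (p → q) = 1 → 1 = 1
(r → (q ↔ q)) → ((r → q) → (p → q)) = 1 → 1 = 1
((p ↔ p) → ¬(q ↔ p)) ↔ ((r → (q ↔ q)) → ((r → q) → (p → q))) = 1/3 ↔ 1 = 1/3
¬(((p ↔ p) → ¬(q ↔ p)) ↔ ((r → (q ↔ q)) → ((r → q) → (p → q)))) = ¬1/3 = 2/3

2/3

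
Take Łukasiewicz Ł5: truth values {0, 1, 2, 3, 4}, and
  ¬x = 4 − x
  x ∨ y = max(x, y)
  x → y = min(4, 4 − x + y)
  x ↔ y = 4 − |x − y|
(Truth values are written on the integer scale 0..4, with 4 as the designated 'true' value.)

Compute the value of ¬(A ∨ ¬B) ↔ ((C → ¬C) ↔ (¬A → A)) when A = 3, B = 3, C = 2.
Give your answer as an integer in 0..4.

1

¬B = ¬3 = 1
A ∨ ¬B = 3 ∨ 1 = 3
¬(A ∨ ¬B) = ¬3 = 1
¬C = ¬2 = 2
C → ¬C = 2 → 2 = 4
¬A = ¬3 = 1
¬A → A = 1 → 3 = 4
(C → ¬C) ↔ (¬A → A) = 4 ↔ 4 = 4
¬(A ∨ ¬B) ↔ ((C → ¬C) ↔ (¬A → A)) = 1 ↔ 4 = 1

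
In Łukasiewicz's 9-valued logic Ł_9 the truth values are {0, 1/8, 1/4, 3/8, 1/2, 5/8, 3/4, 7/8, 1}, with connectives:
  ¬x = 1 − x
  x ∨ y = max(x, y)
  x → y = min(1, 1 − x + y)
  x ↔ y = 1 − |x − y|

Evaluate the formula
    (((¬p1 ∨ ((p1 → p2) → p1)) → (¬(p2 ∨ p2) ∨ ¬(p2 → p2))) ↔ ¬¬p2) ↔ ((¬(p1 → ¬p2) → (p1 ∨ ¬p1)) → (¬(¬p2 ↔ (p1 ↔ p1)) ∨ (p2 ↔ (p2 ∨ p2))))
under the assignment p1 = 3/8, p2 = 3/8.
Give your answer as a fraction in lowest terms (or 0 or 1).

¬p1 = ¬3/8 = 5/8
p1 → p2 = 3/8 → 3/8 = 1
(p1 → p2) → p1 = 1 → 3/8 = 3/8
¬p1 ∨ ((p1 → p2) → p1) = 5/8 ∨ 3/8 = 5/8
p2 ∨ p2 = 3/8 ∨ 3/8 = 3/8
¬(p2 ∨ p2) = ¬3/8 = 5/8
p2 → p2 = 3/8 → 3/8 = 1
¬(p2 → p2) = ¬1 = 0
¬(p2 ∨ p2) ∨ ¬(p2 → p2) = 5/8 ∨ 0 = 5/8
(¬p1 ∨ ((p1 → p2) → p1)) → (¬(p2 ∨ p2) ∨ ¬(p2 → p2)) = 5/8 → 5/8 = 1
¬p2 = ¬3/8 = 5/8
¬¬p2 = ¬5/8 = 3/8
((¬p1 ∨ ((p1 → p2) → p1)) → (¬(p2 ∨ p2) ∨ ¬(p2 → p2))) ↔ ¬¬p2 = 1 ↔ 3/8 = 3/8
¬p2 = ¬3/8 = 5/8
p1 → ¬p2 = 3/8 → 5/8 = 1
¬(p1 → ¬p2) = ¬1 = 0
¬p1 = ¬3/8 = 5/8
p1 ∨ ¬p1 = 3/8 ∨ 5/8 = 5/8
¬(p1 → ¬p2) → (p1 ∨ ¬p1) = 0 → 5/8 = 1
¬p2 = ¬3/8 = 5/8
p1 ↔ p1 = 3/8 ↔ 3/8 = 1
¬p2 ↔ (p1 ↔ p1) = 5/8 ↔ 1 = 5/8
¬(¬p2 ↔ (p1 ↔ p1)) = ¬5/8 = 3/8
p2 ∨ p2 = 3/8 ∨ 3/8 = 3/8
p2 ↔ (p2 ∨ p2) = 3/8 ↔ 3/8 = 1
¬(¬p2 ↔ (p1 ↔ p1)) ∨ (p2 ↔ (p2 ∨ p2)) = 3/8 ∨ 1 = 1
(¬(p1 → ¬p2) → (p1 ∨ ¬p1)) → (¬(¬p2 ↔ (p1 ↔ p1)) ∨ (p2 ↔ (p2 ∨ p2))) = 1 → 1 = 1
(((¬p1 ∨ ((p1 → p2) → p1)) → (¬(p2 ∨ p2) ∨ ¬(p2 → p2))) ↔ ¬¬p2) ↔ ((¬(p1 → ¬p2) → (p1 ∨ ¬p1)) → (¬(¬p2 ↔ (p1 ↔ p1)) ∨ (p2 ↔ (p2 ∨ p2)))) = 3/8 ↔ 1 = 3/8

3/8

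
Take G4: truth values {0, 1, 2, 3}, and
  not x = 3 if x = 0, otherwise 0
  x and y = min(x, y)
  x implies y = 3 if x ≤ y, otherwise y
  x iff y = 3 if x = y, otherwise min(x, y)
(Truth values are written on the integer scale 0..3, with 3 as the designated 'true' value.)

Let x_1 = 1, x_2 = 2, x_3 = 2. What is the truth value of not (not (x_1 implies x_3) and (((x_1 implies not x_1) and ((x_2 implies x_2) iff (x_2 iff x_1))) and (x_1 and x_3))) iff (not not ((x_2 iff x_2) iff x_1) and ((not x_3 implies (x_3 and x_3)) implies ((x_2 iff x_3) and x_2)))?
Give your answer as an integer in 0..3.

x_1 implies x_3 = 1 implies 2 = 3
not (x_1 implies x_3) = not 3 = 0
not x_1 = not 1 = 0
x_1 implies not x_1 = 1 implies 0 = 0
x_2 implies x_2 = 2 implies 2 = 3
x_2 iff x_1 = 2 iff 1 = 1
(x_2 implies x_2) iff (x_2 iff x_1) = 3 iff 1 = 1
(x_1 implies not x_1) and ((x_2 implies x_2) iff (x_2 iff x_1)) = 0 and 1 = 0
x_1 and x_3 = 1 and 2 = 1
((x_1 implies not x_1) and ((x_2 implies x_2) iff (x_2 iff x_1))) and (x_1 and x_3) = 0 and 1 = 0
not (x_1 implies x_3) and (((x_1 implies not x_1) and ((x_2 implies x_2) iff (x_2 iff x_1))) and (x_1 and x_3)) = 0 and 0 = 0
not (not (x_1 implies x_3) and (((x_1 implies not x_1) and ((x_2 implies x_2) iff (x_2 iff x_1))) and (x_1 and x_3))) = not 0 = 3
x_2 iff x_2 = 2 iff 2 = 3
(x_2 iff x_2) iff x_1 = 3 iff 1 = 1
not ((x_2 iff x_2) iff x_1) = not 1 = 0
not not ((x_2 iff x_2) iff x_1) = not 0 = 3
not x_3 = not 2 = 0
x_3 and x_3 = 2 and 2 = 2
not x_3 implies (x_3 and x_3) = 0 implies 2 = 3
x_2 iff x_3 = 2 iff 2 = 3
(x_2 iff x_3) and x_2 = 3 and 2 = 2
(not x_3 implies (x_3 and x_3)) implies ((x_2 iff x_3) and x_2) = 3 implies 2 = 2
not not ((x_2 iff x_2) iff x_1) and ((not x_3 implies (x_3 and x_3)) implies ((x_2 iff x_3) and x_2)) = 3 and 2 = 2
not (not (x_1 implies x_3) and (((x_1 implies not x_1) and ((x_2 implies x_2) iff (x_2 iff x_1))) and (x_1 and x_3))) iff (not not ((x_2 iff x_2) iff x_1) and ((not x_3 implies (x_3 and x_3)) implies ((x_2 iff x_3) and x_2))) = 3 iff 2 = 2

2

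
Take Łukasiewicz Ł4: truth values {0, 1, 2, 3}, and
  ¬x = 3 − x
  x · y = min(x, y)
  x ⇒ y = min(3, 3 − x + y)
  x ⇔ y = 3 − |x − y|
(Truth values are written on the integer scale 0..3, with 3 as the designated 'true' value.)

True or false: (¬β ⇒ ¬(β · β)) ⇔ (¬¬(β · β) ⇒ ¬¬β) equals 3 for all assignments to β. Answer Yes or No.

β = 0 ↦ 3
β = 1 ↦ 3
β = 2 ↦ 3
β = 3 ↦ 3
Every assignment gives a value ≥ 3.

Yes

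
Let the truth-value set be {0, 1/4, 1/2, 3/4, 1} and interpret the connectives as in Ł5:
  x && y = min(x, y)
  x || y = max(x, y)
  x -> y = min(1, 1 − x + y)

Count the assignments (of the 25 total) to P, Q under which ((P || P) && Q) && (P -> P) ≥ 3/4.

value 1: 1 assignment (counts)
value 3/4: 3 assignments (counts)
value 1/2: 5 assignments
value 1/4: 7 assignments
value 0: 9 assignments
So 4 of the 25 assignments meet the threshold.

4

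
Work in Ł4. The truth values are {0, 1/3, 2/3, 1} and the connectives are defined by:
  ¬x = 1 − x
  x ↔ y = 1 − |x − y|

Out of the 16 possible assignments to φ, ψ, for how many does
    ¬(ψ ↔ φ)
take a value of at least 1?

φ = 0, ψ = 0 ↦ 0  <
φ = 0, ψ = 1/3 ↦ 1/3  <
φ = 0, ψ = 2/3 ↦ 2/3  <
φ = 0, ψ = 1 ↦ 1  ≥
φ = 1/3, ψ = 0 ↦ 1/3  <
φ = 1/3, ψ = 1/3 ↦ 0  <
φ = 1/3, ψ = 2/3 ↦ 1/3  <
φ = 1/3, ψ = 1 ↦ 2/3  <
φ = 2/3, ψ = 0 ↦ 2/3  <
φ = 2/3, ψ = 1/3 ↦ 1/3  <
φ = 2/3, ψ = 2/3 ↦ 0  <
φ = 2/3, ψ = 1 ↦ 1/3  <
φ = 1, ψ = 0 ↦ 1  ≥
φ = 1, ψ = 1/3 ↦ 2/3  <
φ = 1, ψ = 2/3 ↦ 1/3  <
φ = 1, ψ = 1 ↦ 0  <
So 2 of the 16 assignments meet the threshold.

2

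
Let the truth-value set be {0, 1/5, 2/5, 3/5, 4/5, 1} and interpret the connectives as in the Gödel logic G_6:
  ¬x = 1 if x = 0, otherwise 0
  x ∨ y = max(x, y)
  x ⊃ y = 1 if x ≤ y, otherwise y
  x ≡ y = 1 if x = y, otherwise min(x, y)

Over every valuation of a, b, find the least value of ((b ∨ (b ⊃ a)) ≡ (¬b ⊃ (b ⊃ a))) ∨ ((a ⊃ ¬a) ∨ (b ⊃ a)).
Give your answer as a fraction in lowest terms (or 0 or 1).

2/5

Take a = 1/5, b = 2/5:
b ⊃ a = 2/5 ⊃ 1/5 = 1/5
b ∨ (b ⊃ a) = 2/5 ∨ 1/5 = 2/5
¬b = ¬2/5 = 0
b ⊃ a = 2/5 ⊃ 1/5 = 1/5
¬b ⊃ (b ⊃ a) = 0 ⊃ 1/5 = 1
(b ∨ (b ⊃ a)) ≡ (¬b ⊃ (b ⊃ a)) = 2/5 ≡ 1 = 2/5
¬a = ¬1/5 = 0
a ⊃ ¬a = 1/5 ⊃ 0 = 0
b ⊃ a = 2/5 ⊃ 1/5 = 1/5
(a ⊃ ¬a) ∨ (b ⊃ a) = 0 ∨ 1/5 = 1/5
((b ∨ (b ⊃ a)) ≡ (¬b ⊃ (b ⊃ a))) ∨ ((a ⊃ ¬a) ∨ (b ⊃ a)) = 2/5 ∨ 1/5 = 2/5
No assignment yields a value below 2/5, so this is the minimum.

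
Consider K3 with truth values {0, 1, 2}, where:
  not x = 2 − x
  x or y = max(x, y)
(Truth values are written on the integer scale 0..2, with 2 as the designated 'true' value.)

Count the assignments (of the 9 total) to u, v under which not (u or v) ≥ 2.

u = 0, v = 0 ↦ 2  ≥
u = 0, v = 1 ↦ 1  <
u = 0, v = 2 ↦ 0  <
u = 1, v = 0 ↦ 1  <
u = 1, v = 1 ↦ 1  <
u = 1, v = 2 ↦ 0  <
u = 2, v = 0 ↦ 0  <
u = 2, v = 1 ↦ 0  <
u = 2, v = 2 ↦ 0  <
So 1 of the 9 assignments meets the threshold.

1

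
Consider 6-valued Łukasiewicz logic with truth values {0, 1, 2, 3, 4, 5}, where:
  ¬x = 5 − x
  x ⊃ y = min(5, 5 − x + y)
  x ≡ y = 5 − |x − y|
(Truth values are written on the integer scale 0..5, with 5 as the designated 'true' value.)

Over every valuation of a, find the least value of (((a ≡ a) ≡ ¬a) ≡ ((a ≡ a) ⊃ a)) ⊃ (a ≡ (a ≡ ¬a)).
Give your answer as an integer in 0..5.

4

Take a = 2:
a ≡ a = 2 ≡ 2 = 5
¬a = ¬2 = 3
(a ≡ a) ≡ ¬a = 5 ≡ 3 = 3
a ≡ a = 2 ≡ 2 = 5
(a ≡ a) ⊃ a = 5 ⊃ 2 = 2
((a ≡ a) ≡ ¬a) ≡ ((a ≡ a) ⊃ a) = 3 ≡ 2 = 4
¬a = ¬2 = 3
a ≡ ¬a = 2 ≡ 3 = 4
a ≡ (a ≡ ¬a) = 2 ≡ 4 = 3
(((a ≡ a) ≡ ¬a) ≡ ((a ≡ a) ⊃ a)) ⊃ (a ≡ (a ≡ ¬a)) = 4 ⊃ 3 = 4
No assignment yields a value below 4, so this is the minimum.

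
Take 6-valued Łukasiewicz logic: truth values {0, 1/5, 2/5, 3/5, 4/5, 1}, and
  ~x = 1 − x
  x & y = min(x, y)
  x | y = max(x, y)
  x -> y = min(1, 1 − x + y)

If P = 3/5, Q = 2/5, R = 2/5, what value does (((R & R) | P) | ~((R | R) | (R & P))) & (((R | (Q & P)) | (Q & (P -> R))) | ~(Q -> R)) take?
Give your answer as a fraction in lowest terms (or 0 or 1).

R & R = 2/5 & 2/5 = 2/5
(R & R) | P = 2/5 | 3/5 = 3/5
R | R = 2/5 | 2/5 = 2/5
R & P = 2/5 & 3/5 = 2/5
(R | R) | (R & P) = 2/5 | 2/5 = 2/5
~((R | R) | (R & P)) = ~2/5 = 3/5
((R & R) | P) | ~((R | R) | (R & P)) = 3/5 | 3/5 = 3/5
Q & P = 2/5 & 3/5 = 2/5
R | (Q & P) = 2/5 | 2/5 = 2/5
P -> R = 3/5 -> 2/5 = 4/5
Q & (P -> R) = 2/5 & 4/5 = 2/5
(R | (Q & P)) | (Q & (P -> R)) = 2/5 | 2/5 = 2/5
Q -> R = 2/5 -> 2/5 = 1
~(Q -> R) = ~1 = 0
((R | (Q & P)) | (Q & (P -> R))) | ~(Q -> R) = 2/5 | 0 = 2/5
(((R & R) | P) | ~((R | R) | (R & P))) & (((R | (Q & P)) | (Q & (P -> R))) | ~(Q -> R)) = 3/5 & 2/5 = 2/5

2/5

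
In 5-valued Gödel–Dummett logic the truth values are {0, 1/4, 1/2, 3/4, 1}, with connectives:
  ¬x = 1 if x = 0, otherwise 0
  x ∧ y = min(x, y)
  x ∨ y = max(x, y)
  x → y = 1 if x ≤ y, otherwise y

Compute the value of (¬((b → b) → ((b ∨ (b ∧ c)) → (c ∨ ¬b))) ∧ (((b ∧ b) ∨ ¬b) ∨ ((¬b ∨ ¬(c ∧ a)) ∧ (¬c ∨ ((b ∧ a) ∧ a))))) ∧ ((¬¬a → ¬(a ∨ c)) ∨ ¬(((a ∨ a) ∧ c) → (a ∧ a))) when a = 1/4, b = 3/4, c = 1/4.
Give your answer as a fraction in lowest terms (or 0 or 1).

b → b = 3/4 → 3/4 = 1
b ∧ c = 3/4 ∧ 1/4 = 1/4
b ∨ (b ∧ c) = 3/4 ∨ 1/4 = 3/4
¬b = ¬3/4 = 0
c ∨ ¬b = 1/4 ∨ 0 = 1/4
(b ∨ (b ∧ c)) → (c ∨ ¬b) = 3/4 → 1/4 = 1/4
(b → b) → ((b ∨ (b ∧ c)) → (c ∨ ¬b)) = 1 → 1/4 = 1/4
¬((b → b) → ((b ∨ (b ∧ c)) → (c ∨ ¬b))) = ¬1/4 = 0
b ∧ b = 3/4 ∧ 3/4 = 3/4
¬b = ¬3/4 = 0
(b ∧ b) ∨ ¬b = 3/4 ∨ 0 = 3/4
¬b = ¬3/4 = 0
c ∧ a = 1/4 ∧ 1/4 = 1/4
¬(c ∧ a) = ¬1/4 = 0
¬b ∨ ¬(c ∧ a) = 0 ∨ 0 = 0
¬c = ¬1/4 = 0
b ∧ a = 3/4 ∧ 1/4 = 1/4
(b ∧ a) ∧ a = 1/4 ∧ 1/4 = 1/4
¬c ∨ ((b ∧ a) ∧ a) = 0 ∨ 1/4 = 1/4
(¬b ∨ ¬(c ∧ a)) ∧ (¬c ∨ ((b ∧ a) ∧ a)) = 0 ∧ 1/4 = 0
((b ∧ b) ∨ ¬b) ∨ ((¬b ∨ ¬(c ∧ a)) ∧ (¬c ∨ ((b ∧ a) ∧ a))) = 3/4 ∨ 0 = 3/4
¬((b → b) → ((b ∨ (b ∧ c)) → (c ∨ ¬b))) ∧ (((b ∧ b) ∨ ¬b) ∨ ((¬b ∨ ¬(c ∧ a)) ∧ (¬c ∨ ((b ∧ a) ∧ a)))) = 0 ∧ 3/4 = 0
¬a = ¬1/4 = 0
¬¬a = ¬0 = 1
a ∨ c = 1/4 ∨ 1/4 = 1/4
¬(a ∨ c) = ¬1/4 = 0
¬¬a → ¬(a ∨ c) = 1 → 0 = 0
a ∨ a = 1/4 ∨ 1/4 = 1/4
(a ∨ a) ∧ c = 1/4 ∧ 1/4 = 1/4
a ∧ a = 1/4 ∧ 1/4 = 1/4
((a ∨ a) ∧ c) → (a ∧ a) = 1/4 → 1/4 = 1
¬(((a ∨ a) ∧ c) → (a ∧ a)) = ¬1 = 0
(¬¬a → ¬(a ∨ c)) ∨ ¬(((a ∨ a) ∧ c) → (a ∧ a)) = 0 ∨ 0 = 0
(¬((b → b) → ((b ∨ (b ∧ c)) → (c ∨ ¬b))) ∧ (((b ∧ b) ∨ ¬b) ∨ ((¬b ∨ ¬(c ∧ a)) ∧ (¬c ∨ ((b ∧ a) ∧ a))))) ∧ ((¬¬a → ¬(a ∨ c)) ∨ ¬(((a ∨ a) ∧ c) → (a ∧ a))) = 0 ∧ 0 = 0

0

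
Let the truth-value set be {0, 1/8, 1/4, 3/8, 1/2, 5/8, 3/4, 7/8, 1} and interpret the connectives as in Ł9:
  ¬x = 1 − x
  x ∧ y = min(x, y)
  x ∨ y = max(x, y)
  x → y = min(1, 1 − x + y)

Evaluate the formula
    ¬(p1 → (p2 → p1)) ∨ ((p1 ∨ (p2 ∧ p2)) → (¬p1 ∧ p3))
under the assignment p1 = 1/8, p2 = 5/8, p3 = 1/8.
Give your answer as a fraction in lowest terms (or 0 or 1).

1/2

p2 → p1 = 5/8 → 1/8 = 1/2
p1 → (p2 → p1) = 1/8 → 1/2 = 1
¬(p1 → (p2 → p1)) = ¬1 = 0
p2 ∧ p2 = 5/8 ∧ 5/8 = 5/8
p1 ∨ (p2 ∧ p2) = 1/8 ∨ 5/8 = 5/8
¬p1 = ¬1/8 = 7/8
¬p1 ∧ p3 = 7/8 ∧ 1/8 = 1/8
(p1 ∨ (p2 ∧ p2)) → (¬p1 ∧ p3) = 5/8 → 1/8 = 1/2
¬(p1 → (p2 → p1)) ∨ ((p1 ∨ (p2 ∧ p2)) → (¬p1 ∧ p3)) = 0 ∨ 1/2 = 1/2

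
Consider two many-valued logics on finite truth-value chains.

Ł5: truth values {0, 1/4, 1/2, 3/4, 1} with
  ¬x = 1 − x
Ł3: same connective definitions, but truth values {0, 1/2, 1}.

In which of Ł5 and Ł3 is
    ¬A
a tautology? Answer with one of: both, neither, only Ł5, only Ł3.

In Ł5: at A = 1/4 the value is 3/4 — not a tautology.
In Ł3: at A = 1/2 the value is 1/2 — not a tautology.

neither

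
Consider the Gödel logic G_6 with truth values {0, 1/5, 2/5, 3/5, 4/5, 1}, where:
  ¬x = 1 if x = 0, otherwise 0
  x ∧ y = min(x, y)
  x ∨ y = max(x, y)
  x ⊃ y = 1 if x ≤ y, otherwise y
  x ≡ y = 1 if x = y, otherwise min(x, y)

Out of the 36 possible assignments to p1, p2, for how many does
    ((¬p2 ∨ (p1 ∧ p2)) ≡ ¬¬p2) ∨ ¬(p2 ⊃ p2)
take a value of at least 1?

1

value 1: 1 assignment (counts)
value 4/5: 3 assignments
value 3/5: 5 assignments
value 2/5: 7 assignments
value 1/5: 9 assignments
value 0: 11 assignments
So 1 of the 36 assignments meets the threshold.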